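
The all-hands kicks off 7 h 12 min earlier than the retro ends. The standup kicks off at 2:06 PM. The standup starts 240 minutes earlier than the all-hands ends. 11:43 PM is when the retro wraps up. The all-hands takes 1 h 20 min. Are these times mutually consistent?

The all-hands starts at 11:43 PM − 432 min = 4:31 PM.
The all-hands ends at 4:31 PM + 80 min = 5:51 PM.
The standup starts at 5:51 PM − 240 min = 1:51 PM.
But the standup is also said to start at 2:06 PM — a 15-minute conflict.

No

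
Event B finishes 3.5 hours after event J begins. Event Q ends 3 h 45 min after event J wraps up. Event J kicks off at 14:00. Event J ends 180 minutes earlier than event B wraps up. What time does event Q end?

Event B ends at 14:00 + 210 min = 17:30.
Event J ends at 17:30 − 180 min = 14:30.
Event Q ends at 14:30 + 225 min = 18:15.

18:15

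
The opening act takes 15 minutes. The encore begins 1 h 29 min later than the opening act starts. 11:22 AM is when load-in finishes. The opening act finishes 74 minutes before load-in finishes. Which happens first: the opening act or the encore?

the opening act

The opening act ends at 11:22 AM − 74 min = 10:08 AM.
The opening act starts at 10:08 AM − 15 min = 9:53 AM.
The encore starts at 9:53 AM + 89 min = 11:22 AM.
The opening act starts at 9:53 AM and the encore starts at 11:22 AM, so the opening act is first.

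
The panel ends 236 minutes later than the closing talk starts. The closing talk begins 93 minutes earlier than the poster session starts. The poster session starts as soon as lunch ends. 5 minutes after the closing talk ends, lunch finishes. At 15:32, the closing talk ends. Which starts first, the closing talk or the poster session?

Lunch ends at 15:32 + 5 min = 15:37.
So the poster session starts at 15:37.
The closing talk starts at 15:37 − 93 min = 14:04.
The closing talk starts at 14:04 and the poster session starts at 15:37, so the closing talk is first.

the closing talk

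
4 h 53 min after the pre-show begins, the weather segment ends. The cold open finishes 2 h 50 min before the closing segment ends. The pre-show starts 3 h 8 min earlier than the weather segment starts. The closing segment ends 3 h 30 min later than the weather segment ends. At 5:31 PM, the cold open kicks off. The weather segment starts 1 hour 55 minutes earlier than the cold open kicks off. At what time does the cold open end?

6:01 PM

The weather segment starts at 5:31 PM − 115 min = 3:36 PM.
The pre-show starts at 3:36 PM − 188 min = 12:28 PM.
The weather segment ends at 12:28 PM + 293 min = 5:21 PM.
The closing segment ends at 5:21 PM + 210 min = 8:51 PM.
The cold open ends at 8:51 PM − 170 min = 6:01 PM.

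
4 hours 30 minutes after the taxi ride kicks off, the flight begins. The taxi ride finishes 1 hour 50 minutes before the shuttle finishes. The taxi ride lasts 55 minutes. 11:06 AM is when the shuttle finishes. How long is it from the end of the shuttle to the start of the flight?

The taxi ride ends at 11:06 AM − 110 min = 9:16 AM.
The taxi ride starts at 9:16 AM − 55 min = 8:21 AM.
The flight starts at 8:21 AM + 270 min = 12:51 PM.
From 11:06 AM to 12:51 PM is 105 minutes.

105 minutes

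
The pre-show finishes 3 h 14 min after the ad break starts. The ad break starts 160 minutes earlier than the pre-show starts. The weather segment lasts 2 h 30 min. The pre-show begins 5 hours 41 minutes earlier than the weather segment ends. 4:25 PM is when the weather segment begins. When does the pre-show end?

The weather segment ends at 4:25 PM + 150 min = 6:55 PM.
The pre-show starts at 6:55 PM − 341 min = 1:14 PM.
The ad break starts at 1:14 PM − 160 min = 10:34 AM.
The pre-show ends at 10:34 AM + 194 min = 1:48 PM.

1:48 PM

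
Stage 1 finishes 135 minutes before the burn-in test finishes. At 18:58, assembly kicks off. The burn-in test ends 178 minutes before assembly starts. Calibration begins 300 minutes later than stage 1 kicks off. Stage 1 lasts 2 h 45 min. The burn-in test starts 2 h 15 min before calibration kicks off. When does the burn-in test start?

13:45

The burn-in test ends at 18:58 − 178 min = 16:00.
Stage 1 ends at 16:00 − 135 min = 13:45.
Stage 1 starts at 13:45 − 165 min = 11:00.
Calibration starts at 11:00 + 300 min = 16:00.
The burn-in test starts at 16:00 − 135 min = 13:45.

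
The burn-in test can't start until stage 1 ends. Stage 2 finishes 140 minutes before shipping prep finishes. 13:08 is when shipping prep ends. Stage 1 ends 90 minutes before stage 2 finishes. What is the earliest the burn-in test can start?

09:18

Stage 2 ends at 13:08 − 140 min = 10:48.
Stage 1 ends at 10:48 − 90 min = 09:18.
The burn-in test is bounded by stage 1, so the earliest it can start is 09:18.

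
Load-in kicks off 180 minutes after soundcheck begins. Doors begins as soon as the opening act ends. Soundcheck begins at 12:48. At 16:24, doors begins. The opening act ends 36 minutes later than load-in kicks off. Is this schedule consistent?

Yes

Load-in starts at 12:48 + 180 min = 15:48.
The opening act ends at 15:48 + 36 min = 16:24.
So doors starts at 16:24.
That matches the stated 16:24, so the schedule is consistent.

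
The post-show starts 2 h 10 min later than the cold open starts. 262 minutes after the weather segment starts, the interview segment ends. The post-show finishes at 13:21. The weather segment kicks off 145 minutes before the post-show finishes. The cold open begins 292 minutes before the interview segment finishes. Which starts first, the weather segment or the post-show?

the weather segment

The weather segment starts at 13:21 − 145 min = 10:56.
The interview segment ends at 10:56 + 262 min = 15:18.
The cold open starts at 15:18 − 292 min = 10:26.
The post-show starts at 10:26 + 130 min = 12:36.
The weather segment starts at 10:56 and the post-show starts at 12:36, so the weather segment is first.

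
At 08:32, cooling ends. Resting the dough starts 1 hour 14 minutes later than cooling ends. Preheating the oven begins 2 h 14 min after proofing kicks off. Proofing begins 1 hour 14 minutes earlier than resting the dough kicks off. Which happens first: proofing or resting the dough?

proofing

Resting the dough starts at 08:32 + 74 min = 09:46.
Proofing starts at 09:46 − 74 min = 08:32.
Proofing starts at 08:32 and resting the dough starts at 09:46, so proofing is first.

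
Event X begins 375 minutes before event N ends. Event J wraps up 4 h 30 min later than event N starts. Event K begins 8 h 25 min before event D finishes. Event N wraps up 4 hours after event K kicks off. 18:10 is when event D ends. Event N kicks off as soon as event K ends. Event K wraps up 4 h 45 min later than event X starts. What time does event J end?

16:45

Event K starts at 18:10 − 505 min = 09:45.
Event N ends at 09:45 + 240 min = 13:45.
Event X starts at 13:45 − 375 min = 07:30.
Event K ends at 07:30 + 285 min = 12:15.
So event N starts at 12:15.
Event J ends at 12:15 + 270 min = 16:45.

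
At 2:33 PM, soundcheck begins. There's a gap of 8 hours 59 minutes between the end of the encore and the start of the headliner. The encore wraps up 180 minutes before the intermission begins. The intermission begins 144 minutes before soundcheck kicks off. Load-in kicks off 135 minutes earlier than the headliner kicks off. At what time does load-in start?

3:53 PM

The intermission starts at 2:33 PM − 144 min = 12:09 PM.
The encore ends at 12:09 PM − 180 min = 9:09 AM.
The headliner starts at 9:09 AM + 539 min = 6:08 PM.
Load-in starts at 6:08 PM − 135 min = 3:53 PM.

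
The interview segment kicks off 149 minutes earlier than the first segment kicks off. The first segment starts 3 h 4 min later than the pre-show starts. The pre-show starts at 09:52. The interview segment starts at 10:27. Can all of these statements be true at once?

The first segment starts at 09:52 + 184 min = 12:56.
The interview segment starts at 12:56 − 149 min = 10:27.
That matches the stated 10:27, so the schedule is consistent.

Yes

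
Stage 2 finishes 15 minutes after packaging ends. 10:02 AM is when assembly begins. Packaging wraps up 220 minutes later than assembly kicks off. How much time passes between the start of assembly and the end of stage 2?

3 h 55 min

Packaging ends at 10:02 AM + 220 min = 1:42 PM.
Stage 2 ends at 1:42 PM + 15 min = 1:57 PM.
From 10:02 AM to 1:57 PM is 3 h 55 min.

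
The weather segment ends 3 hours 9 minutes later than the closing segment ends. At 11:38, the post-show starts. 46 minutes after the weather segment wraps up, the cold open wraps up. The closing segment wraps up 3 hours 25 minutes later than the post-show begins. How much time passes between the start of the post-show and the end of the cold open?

440 minutes

The closing segment ends at 11:38 + 205 min = 15:03.
The weather segment ends at 15:03 + 189 min = 18:12.
The cold open ends at 18:12 + 46 min = 18:58.
From 11:38 to 18:58 is 440 minutes.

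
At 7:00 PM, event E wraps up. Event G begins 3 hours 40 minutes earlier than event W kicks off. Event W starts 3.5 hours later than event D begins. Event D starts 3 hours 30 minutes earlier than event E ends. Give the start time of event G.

3:20 PM

Event D starts at 7:00 PM − 210 min = 3:30 PM.
Event W starts at 3:30 PM + 210 min = 7:00 PM.
Event G starts at 7:00 PM − 220 min = 3:20 PM.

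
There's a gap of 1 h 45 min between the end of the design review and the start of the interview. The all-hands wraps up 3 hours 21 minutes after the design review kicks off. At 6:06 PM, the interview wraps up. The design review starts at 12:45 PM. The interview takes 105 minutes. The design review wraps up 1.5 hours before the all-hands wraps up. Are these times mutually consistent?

The all-hands ends at 12:45 PM + 201 min = 4:06 PM.
The design review ends at 4:06 PM − 90 min = 2:36 PM.
The interview starts at 2:36 PM + 105 min = 4:21 PM.
The interview ends at 4:21 PM + 105 min = 6:06 PM.
That matches the stated 6:06 PM, so the schedule is consistent.

Yes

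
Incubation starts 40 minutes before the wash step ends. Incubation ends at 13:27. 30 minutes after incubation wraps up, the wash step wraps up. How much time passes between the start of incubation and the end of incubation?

10 minutes

The wash step ends at 13:27 + 30 min = 13:57.
Incubation starts at 13:57 − 40 min = 13:17.
From 13:17 to 13:27 is 10 minutes.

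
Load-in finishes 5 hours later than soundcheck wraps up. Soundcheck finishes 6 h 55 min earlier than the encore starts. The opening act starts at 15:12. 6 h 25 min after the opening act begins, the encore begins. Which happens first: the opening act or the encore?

The encore starts at 15:12 + 385 min = 21:37.
The opening act starts at 15:12 and the encore starts at 21:37, so the opening act is first.

the opening act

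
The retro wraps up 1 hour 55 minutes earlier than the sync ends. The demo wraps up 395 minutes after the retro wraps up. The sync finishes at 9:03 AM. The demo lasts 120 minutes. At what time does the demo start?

11:43 AM

The retro ends at 9:03 AM − 115 min = 7:08 AM.
The demo ends at 7:08 AM + 395 min = 1:43 PM.
The demo starts at 1:43 PM − 120 min = 11:43 AM.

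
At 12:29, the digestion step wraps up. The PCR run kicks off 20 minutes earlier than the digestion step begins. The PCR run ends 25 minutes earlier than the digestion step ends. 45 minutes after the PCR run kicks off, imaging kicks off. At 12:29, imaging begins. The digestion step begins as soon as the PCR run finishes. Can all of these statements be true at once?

Yes

The PCR run ends at 12:29 − 25 min = 12:04.
So the digestion step starts at 12:04.
The PCR run starts at 12:04 − 20 min = 11:44.
Imaging starts at 11:44 + 45 min = 12:29.
That matches the stated 12:29, so the schedule is consistent.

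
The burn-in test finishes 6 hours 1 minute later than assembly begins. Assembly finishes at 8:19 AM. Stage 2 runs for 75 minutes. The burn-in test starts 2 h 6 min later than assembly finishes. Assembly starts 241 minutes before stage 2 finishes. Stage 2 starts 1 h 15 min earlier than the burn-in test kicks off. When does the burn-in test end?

The burn-in test starts at 8:19 AM + 126 min = 10:25 AM.
Stage 2 starts at 10:25 AM − 75 min = 9:10 AM.
Stage 2 ends at 9:10 AM + 75 min = 10:25 AM.
Assembly starts at 10:25 AM − 241 min = 6:24 AM.
The burn-in test ends at 6:24 AM + 361 min = 12:25 PM.

12:25 PM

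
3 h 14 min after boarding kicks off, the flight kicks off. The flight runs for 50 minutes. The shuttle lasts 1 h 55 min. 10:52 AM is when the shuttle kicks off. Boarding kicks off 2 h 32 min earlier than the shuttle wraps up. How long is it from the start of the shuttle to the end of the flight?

3 hours 27 minutes

The shuttle ends at 10:52 AM + 115 min = 12:47 PM.
Boarding starts at 12:47 PM − 152 min = 10:15 AM.
The flight starts at 10:15 AM + 194 min = 1:29 PM.
The flight ends at 1:29 PM + 50 min = 2:19 PM.
From 10:52 AM to 2:19 PM is 3 hours 27 minutes.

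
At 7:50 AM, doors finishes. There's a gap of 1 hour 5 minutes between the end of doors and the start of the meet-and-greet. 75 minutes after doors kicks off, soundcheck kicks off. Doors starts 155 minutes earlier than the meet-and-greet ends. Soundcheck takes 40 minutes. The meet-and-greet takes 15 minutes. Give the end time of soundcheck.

8:30 AM

The meet-and-greet starts at 7:50 AM + 65 min = 8:55 AM.
The meet-and-greet ends at 8:55 AM + 15 min = 9:10 AM.
Doors starts at 9:10 AM − 155 min = 6:35 AM.
Soundcheck starts at 6:35 AM + 75 min = 7:50 AM.
Soundcheck ends at 7:50 AM + 40 min = 8:30 AM.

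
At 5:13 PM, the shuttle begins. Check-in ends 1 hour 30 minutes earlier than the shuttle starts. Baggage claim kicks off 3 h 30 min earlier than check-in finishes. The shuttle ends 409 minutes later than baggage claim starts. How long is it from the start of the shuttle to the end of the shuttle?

Check-in ends at 5:13 PM − 90 min = 3:43 PM.
Baggage claim starts at 3:43 PM − 210 min = 12:13 PM.
The shuttle ends at 12:13 PM + 409 min = 7:02 PM.
From 5:13 PM to 7:02 PM is 1 hour 49 minutes.

1 hour 49 minutes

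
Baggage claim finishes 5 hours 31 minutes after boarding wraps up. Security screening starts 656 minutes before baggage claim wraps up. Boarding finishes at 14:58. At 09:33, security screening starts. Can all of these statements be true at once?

Baggage claim ends at 14:58 + 331 min = 20:29.
Security screening starts at 20:29 − 656 min = 09:33.
That matches the stated 09:33, so the schedule is consistent.

Yes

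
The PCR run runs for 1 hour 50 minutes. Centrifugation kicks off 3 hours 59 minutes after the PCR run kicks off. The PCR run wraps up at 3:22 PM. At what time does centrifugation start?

5:31 PM

The PCR run starts at 3:22 PM − 110 min = 1:32 PM.
Centrifugation starts at 1:32 PM + 239 min = 5:31 PM.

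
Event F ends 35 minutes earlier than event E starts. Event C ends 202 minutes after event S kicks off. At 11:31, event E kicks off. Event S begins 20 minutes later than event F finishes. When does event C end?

Event F ends at 11:31 − 35 min = 10:56.
Event S starts at 10:56 + 20 min = 11:16.
Event C ends at 11:16 + 202 min = 14:38.

14:38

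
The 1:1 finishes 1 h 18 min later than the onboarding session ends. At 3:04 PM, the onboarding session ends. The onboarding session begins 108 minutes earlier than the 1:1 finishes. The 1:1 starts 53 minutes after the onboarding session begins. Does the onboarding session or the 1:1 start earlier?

The 1:1 ends at 3:04 PM + 78 min = 4:22 PM.
The onboarding session starts at 4:22 PM − 108 min = 2:34 PM.
The 1:1 starts at 2:34 PM + 53 min = 3:27 PM.
The onboarding session starts at 2:34 PM and the 1:1 starts at 3:27 PM, so the onboarding session is first.

the onboarding session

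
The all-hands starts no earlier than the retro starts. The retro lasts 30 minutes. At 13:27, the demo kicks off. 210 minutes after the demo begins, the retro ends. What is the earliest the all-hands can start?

16:27

The retro ends at 13:27 + 210 min = 16:57.
The retro starts at 16:57 − 30 min = 16:27.
The all-hands is bounded by the retro, so the earliest it can start is 16:27.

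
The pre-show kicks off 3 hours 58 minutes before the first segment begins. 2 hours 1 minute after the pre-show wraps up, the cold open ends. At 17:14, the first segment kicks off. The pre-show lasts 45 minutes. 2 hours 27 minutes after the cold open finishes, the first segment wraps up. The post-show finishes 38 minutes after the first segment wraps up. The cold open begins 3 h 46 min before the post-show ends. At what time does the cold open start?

15:21

The pre-show starts at 17:14 − 238 min = 13:16.
The pre-show ends at 13:16 + 45 min = 14:01.
The cold open ends at 14:01 + 121 min = 16:02.
The first segment ends at 16:02 + 147 min = 18:29.
The post-show ends at 18:29 + 38 min = 19:07.
The cold open starts at 19:07 − 226 min = 15:21.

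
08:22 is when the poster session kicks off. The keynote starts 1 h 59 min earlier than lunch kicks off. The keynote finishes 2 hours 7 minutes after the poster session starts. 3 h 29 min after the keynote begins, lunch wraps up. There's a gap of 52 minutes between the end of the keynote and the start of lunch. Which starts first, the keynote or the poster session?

The keynote ends at 08:22 + 127 min = 10:29.
Lunch starts at 10:29 + 52 min = 11:21.
The keynote starts at 11:21 − 119 min = 09:22.
The keynote starts at 09:22 and the poster session starts at 08:22, so the poster session is first.

the poster session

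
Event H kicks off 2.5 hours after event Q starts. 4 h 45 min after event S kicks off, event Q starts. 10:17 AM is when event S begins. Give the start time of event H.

Event Q starts at 10:17 AM + 285 min = 3:02 PM.
Event H starts at 3:02 PM + 150 min = 5:32 PM.

5:32 PM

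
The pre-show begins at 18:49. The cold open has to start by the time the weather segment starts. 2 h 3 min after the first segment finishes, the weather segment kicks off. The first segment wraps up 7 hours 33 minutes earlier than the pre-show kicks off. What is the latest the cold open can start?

13:19

The first segment ends at 18:49 − 453 min = 11:16.
The weather segment starts at 11:16 + 123 min = 13:19.
The cold open is bounded by the weather segment, so the latest it can start is 13:19.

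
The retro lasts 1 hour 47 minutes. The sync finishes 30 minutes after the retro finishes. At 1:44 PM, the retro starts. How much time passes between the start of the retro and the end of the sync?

2 h 17 min

The retro ends at 1:44 PM + 107 min = 3:31 PM.
The sync ends at 3:31 PM + 30 min = 4:01 PM.
From 1:44 PM to 4:01 PM is 2 h 17 min.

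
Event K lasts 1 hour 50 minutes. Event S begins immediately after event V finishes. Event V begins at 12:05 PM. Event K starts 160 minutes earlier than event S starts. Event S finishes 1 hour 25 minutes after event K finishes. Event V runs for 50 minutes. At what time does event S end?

Event V ends at 12:05 PM + 50 min = 12:55 PM.
So event S starts at 12:55 PM.
Event K starts at 12:55 PM − 160 min = 10:15 AM.
Event K ends at 10:15 AM + 110 min = 12:05 PM.
Event S ends at 12:05 PM + 85 min = 1:30 PM.

1:30 PM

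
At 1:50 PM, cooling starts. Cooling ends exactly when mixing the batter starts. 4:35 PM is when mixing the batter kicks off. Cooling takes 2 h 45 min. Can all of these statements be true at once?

Yes

Cooling ends at 4:35 PM.
Cooling starts at 4:35 PM − 165 min = 1:50 PM.
That matches the stated 1:50 PM, so the schedule is consistent.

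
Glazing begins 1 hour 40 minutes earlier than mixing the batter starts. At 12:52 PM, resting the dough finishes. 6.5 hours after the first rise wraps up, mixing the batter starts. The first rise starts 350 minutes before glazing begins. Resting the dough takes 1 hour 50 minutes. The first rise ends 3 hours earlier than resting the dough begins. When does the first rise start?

7:02 AM

Resting the dough starts at 12:52 PM − 110 min = 11:02 AM.
The first rise ends at 11:02 AM − 180 min = 8:02 AM.
Mixing the batter starts at 8:02 AM + 390 min = 2:32 PM.
Glazing starts at 2:32 PM − 100 min = 12:52 PM.
The first rise starts at 12:52 PM − 350 min = 7:02 AM.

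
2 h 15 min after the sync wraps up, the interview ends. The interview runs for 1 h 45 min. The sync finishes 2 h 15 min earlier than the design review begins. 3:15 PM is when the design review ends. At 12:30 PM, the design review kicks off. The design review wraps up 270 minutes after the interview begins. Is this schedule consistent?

Yes

The sync ends at 12:30 PM − 135 min = 10:15 AM.
The interview ends at 10:15 AM + 135 min = 12:30 PM.
The interview starts at 12:30 PM − 105 min = 10:45 AM.
The design review ends at 10:45 AM + 270 min = 3:15 PM.
That matches the stated 3:15 PM, so the schedule is consistent.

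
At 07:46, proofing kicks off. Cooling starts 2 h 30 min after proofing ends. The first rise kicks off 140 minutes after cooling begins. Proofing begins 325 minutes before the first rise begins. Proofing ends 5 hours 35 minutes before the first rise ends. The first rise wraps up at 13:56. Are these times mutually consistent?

Proofing ends at 13:56 − 335 min = 08:21.
Cooling starts at 08:21 + 150 min = 10:51.
The first rise starts at 10:51 + 140 min = 13:11.
Proofing starts at 13:11 − 325 min = 07:46.
That matches the stated 07:46, so the schedule is consistent.

Yes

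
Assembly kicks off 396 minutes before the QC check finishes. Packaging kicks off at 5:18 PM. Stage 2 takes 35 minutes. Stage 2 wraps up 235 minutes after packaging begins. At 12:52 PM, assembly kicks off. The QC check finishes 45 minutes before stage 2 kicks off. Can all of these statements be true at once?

Stage 2 ends at 5:18 PM + 235 min = 9:13 PM.
Stage 2 starts at 9:13 PM − 35 min = 8:38 PM.
The QC check ends at 8:38 PM − 45 min = 7:53 PM.
Assembly starts at 7:53 PM − 396 min = 1:17 PM.
But assembly is also said to start at 12:52 PM — a 25-minute conflict.

No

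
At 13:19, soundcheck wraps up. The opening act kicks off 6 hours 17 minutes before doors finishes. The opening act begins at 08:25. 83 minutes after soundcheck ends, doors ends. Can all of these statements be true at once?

Doors ends at 13:19 + 83 min = 14:42.
The opening act starts at 14:42 − 377 min = 08:25.
That matches the stated 08:25, so the schedule is consistent.

Yes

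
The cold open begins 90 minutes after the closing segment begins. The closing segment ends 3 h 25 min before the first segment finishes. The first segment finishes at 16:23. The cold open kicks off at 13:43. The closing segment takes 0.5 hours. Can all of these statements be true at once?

The closing segment ends at 16:23 − 205 min = 12:58.
The closing segment starts at 12:58 − 30 min = 12:28.
The cold open starts at 12:28 + 90 min = 13:58.
But the cold open is also said to start at 13:43 — a 15-minute conflict.

No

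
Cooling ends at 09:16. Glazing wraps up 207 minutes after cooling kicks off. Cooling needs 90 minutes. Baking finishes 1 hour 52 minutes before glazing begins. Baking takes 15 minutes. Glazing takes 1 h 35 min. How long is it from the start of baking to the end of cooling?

Cooling starts at 09:16 − 90 min = 07:46.
Glazing ends at 07:46 + 207 min = 11:13.
Glazing starts at 11:13 − 95 min = 09:38.
Baking ends at 09:38 − 112 min = 07:46.
Baking starts at 07:46 − 15 min = 07:31.
From 07:31 to 09:16 is 1 h 45 min.

1 h 45 min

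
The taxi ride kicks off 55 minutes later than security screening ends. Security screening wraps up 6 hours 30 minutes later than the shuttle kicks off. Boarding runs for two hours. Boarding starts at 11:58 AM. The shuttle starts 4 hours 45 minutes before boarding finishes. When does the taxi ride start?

4:38 PM

Boarding ends at 11:58 AM + 120 min = 1:58 PM.
The shuttle starts at 1:58 PM − 285 min = 9:13 AM.
Security screening ends at 9:13 AM + 390 min = 3:43 PM.
The taxi ride starts at 3:43 PM + 55 min = 4:38 PM.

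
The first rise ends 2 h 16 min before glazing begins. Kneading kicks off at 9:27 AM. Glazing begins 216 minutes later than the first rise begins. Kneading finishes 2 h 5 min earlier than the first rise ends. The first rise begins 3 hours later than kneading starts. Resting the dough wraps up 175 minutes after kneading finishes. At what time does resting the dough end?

2:37 PM

The first rise starts at 9:27 AM + 180 min = 12:27 PM.
Glazing starts at 12:27 PM + 216 min = 4:03 PM.
The first rise ends at 4:03 PM − 136 min = 1:47 PM.
Kneading ends at 1:47 PM − 125 min = 11:42 AM.
Resting the dough ends at 11:42 AM + 175 min = 2:37 PM.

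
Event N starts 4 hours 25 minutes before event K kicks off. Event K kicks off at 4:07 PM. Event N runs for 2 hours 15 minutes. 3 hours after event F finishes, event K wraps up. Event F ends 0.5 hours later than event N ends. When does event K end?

Event N starts at 4:07 PM − 265 min = 11:42 AM.
Event N ends at 11:42 AM + 135 min = 1:57 PM.
Event F ends at 1:57 PM + 30 min = 2:27 PM.
Event K ends at 2:27 PM + 180 min = 5:27 PM.

5:27 PM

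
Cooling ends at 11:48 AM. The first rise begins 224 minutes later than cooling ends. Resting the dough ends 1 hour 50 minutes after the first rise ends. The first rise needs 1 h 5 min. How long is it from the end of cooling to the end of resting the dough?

399 minutes

The first rise starts at 11:48 AM + 224 min = 3:32 PM.
The first rise ends at 3:32 PM + 65 min = 4:37 PM.
Resting the dough ends at 4:37 PM + 110 min = 6:27 PM.
From 11:48 AM to 6:27 PM is 399 minutes.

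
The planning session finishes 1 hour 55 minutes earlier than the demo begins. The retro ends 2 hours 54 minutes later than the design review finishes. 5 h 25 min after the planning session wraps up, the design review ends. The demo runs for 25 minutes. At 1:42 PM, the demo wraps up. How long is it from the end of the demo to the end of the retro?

The demo starts at 1:42 PM − 25 min = 1:17 PM.
The planning session ends at 1:17 PM − 115 min = 11:22 AM.
The design review ends at 11:22 AM + 325 min = 4:47 PM.
The retro ends at 4:47 PM + 174 min = 7:41 PM.
From 1:42 PM to 7:41 PM is 359 minutes.

359 minutes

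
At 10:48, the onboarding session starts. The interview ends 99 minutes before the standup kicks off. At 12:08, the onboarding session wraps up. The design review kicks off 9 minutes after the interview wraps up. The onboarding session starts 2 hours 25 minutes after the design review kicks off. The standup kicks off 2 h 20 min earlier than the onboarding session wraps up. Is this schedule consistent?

No

The standup starts at 12:08 − 140 min = 09:48.
The interview ends at 09:48 − 99 min = 08:09.
The design review starts at 08:09 + 9 min = 08:18.
The onboarding session starts at 08:18 + 145 min = 10:43.
But the onboarding session is also said to start at 10:48 — a 5-minute conflict.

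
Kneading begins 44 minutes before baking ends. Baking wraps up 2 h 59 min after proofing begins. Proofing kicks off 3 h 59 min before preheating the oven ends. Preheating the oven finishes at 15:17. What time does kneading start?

Proofing starts at 15:17 − 239 min = 11:18.
Baking ends at 11:18 + 179 min = 14:17.
Kneading starts at 14:17 − 44 min = 13:33.

13:33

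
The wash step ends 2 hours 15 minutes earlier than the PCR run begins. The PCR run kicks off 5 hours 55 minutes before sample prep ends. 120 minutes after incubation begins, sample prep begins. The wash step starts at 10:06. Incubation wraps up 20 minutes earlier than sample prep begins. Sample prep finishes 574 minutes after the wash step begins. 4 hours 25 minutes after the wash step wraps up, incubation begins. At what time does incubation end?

17:35

Sample prep ends at 10:06 + 574 min = 19:40.
The PCR run starts at 19:40 − 355 min = 13:45.
The wash step ends at 13:45 − 135 min = 11:30.
Incubation starts at 11:30 + 265 min = 15:55.
Sample prep starts at 15:55 + 120 min = 17:55.
Incubation ends at 17:55 − 20 min = 17:35.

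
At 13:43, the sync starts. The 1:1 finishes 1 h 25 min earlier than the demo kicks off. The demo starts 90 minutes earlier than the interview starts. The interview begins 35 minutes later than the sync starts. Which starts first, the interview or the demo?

The interview starts at 13:43 + 35 min = 14:18.
The demo starts at 14:18 − 90 min = 12:48.
The interview starts at 14:18 and the demo starts at 12:48, so the demo is first.

the demo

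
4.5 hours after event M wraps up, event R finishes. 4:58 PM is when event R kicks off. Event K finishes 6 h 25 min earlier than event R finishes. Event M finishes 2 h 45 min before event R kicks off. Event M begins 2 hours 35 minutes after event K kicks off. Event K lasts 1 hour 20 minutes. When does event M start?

Event M ends at 4:58 PM − 165 min = 2:13 PM.
Event R ends at 2:13 PM + 270 min = 6:43 PM.
Event K ends at 6:43 PM − 385 min = 12:18 PM.
Event K starts at 12:18 PM − 80 min = 10:58 AM.
Event M starts at 10:58 AM + 155 min = 1:33 PM.

1:33 PM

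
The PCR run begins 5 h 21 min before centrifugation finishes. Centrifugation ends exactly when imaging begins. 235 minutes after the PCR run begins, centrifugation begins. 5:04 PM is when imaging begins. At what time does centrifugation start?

Centrifugation ends at 5:04 PM.
The PCR run starts at 5:04 PM − 321 min = 11:43 AM.
Centrifugation starts at 11:43 AM + 235 min = 3:38 PM.

3:38 PM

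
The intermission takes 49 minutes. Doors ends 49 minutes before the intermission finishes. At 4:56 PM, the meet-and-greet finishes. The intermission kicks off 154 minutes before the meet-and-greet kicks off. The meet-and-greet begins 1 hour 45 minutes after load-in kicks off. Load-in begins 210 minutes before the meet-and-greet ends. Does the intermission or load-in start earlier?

the intermission

Load-in starts at 4:56 PM − 210 min = 1:26 PM.
The meet-and-greet starts at 1:26 PM + 105 min = 3:11 PM.
The intermission starts at 3:11 PM − 154 min = 12:37 PM.
The intermission starts at 12:37 PM and load-in starts at 1:26 PM, so the intermission is first.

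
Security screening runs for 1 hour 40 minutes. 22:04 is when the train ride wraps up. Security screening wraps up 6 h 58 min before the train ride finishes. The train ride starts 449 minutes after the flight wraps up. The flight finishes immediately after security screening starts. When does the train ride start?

20:55

Security screening ends at 22:04 − 418 min = 15:06.
Security screening starts at 15:06 − 100 min = 13:26.
So the flight ends at 13:26.
The train ride starts at 13:26 + 449 min = 20:55.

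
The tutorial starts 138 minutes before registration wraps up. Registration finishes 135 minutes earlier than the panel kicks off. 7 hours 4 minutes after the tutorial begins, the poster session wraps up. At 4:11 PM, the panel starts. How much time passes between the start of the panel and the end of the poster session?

Registration ends at 4:11 PM − 135 min = 1:56 PM.
The tutorial starts at 1:56 PM − 138 min = 11:38 AM.
The poster session ends at 11:38 AM + 424 min = 6:42 PM.
From 4:11 PM to 6:42 PM is 151 minutes.

151 minutes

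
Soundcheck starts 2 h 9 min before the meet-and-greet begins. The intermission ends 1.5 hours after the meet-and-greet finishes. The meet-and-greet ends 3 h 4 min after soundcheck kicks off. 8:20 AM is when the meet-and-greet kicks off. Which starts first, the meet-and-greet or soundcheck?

soundcheck

Soundcheck starts at 8:20 AM − 129 min = 6:11 AM.
The meet-and-greet starts at 8:20 AM and soundcheck starts at 6:11 AM, so soundcheck is first.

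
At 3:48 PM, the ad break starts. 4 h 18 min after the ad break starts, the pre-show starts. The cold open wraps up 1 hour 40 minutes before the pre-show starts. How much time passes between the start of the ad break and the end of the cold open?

2 hours 38 minutes

The pre-show starts at 3:48 PM + 258 min = 8:06 PM.
The cold open ends at 8:06 PM − 100 min = 6:26 PM.
From 3:48 PM to 6:26 PM is 2 hours 38 minutes.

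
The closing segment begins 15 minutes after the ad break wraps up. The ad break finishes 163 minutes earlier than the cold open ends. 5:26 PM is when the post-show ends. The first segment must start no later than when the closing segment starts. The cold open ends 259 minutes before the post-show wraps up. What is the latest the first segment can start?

The cold open ends at 5:26 PM − 259 min = 1:07 PM.
The ad break ends at 1:07 PM − 163 min = 10:24 AM.
The closing segment starts at 10:24 AM + 15 min = 10:39 AM.
The first segment is bounded by the closing segment, so the latest it can start is 10:39 AM.

10:39 AM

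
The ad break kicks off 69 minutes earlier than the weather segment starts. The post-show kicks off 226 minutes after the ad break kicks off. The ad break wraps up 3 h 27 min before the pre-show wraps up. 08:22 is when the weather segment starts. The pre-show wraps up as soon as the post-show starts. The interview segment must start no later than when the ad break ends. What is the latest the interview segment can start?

The ad break starts at 08:22 − 69 min = 07:13.
The post-show starts at 07:13 + 226 min = 10:59.
So the pre-show ends at 10:59.
The ad break ends at 10:59 − 207 min = 07:32.
The interview segment is bounded by the ad break, so the latest it can start is 07:32.

07:32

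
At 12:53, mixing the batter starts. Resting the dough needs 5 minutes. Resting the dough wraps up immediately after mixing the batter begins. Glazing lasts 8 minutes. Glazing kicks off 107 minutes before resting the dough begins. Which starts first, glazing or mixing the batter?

Resting the dough ends at 12:53.
Resting the dough starts at 12:53 − 5 min = 12:48.
Glazing starts at 12:48 − 107 min = 11:01.
Glazing starts at 11:01 and mixing the batter starts at 12:53, so glazing is first.

glazing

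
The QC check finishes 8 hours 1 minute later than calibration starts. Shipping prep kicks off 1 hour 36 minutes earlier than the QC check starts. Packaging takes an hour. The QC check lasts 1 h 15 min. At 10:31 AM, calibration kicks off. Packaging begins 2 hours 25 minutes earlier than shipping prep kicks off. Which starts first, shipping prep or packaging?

The QC check ends at 10:31 AM + 481 min = 6:32 PM.
The QC check starts at 6:32 PM − 75 min = 5:17 PM.
Shipping prep starts at 5:17 PM − 96 min = 3:41 PM.
Packaging starts at 3:41 PM − 145 min = 1:16 PM.
Shipping prep starts at 3:41 PM and packaging starts at 1:16 PM, so packaging is first.

packaging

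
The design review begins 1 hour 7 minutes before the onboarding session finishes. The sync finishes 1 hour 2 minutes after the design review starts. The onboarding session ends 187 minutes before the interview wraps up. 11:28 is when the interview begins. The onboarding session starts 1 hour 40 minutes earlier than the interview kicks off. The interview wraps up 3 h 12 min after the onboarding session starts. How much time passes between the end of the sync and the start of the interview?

100 minutes

The onboarding session starts at 11:28 − 100 min = 09:48.
The interview ends at 09:48 + 192 min = 13:00.
The onboarding session ends at 13:00 − 187 min = 09:53.
The design review starts at 09:53 − 67 min = 08:46.
The sync ends at 08:46 + 62 min = 09:48.
From 09:48 to 11:28 is 100 minutes.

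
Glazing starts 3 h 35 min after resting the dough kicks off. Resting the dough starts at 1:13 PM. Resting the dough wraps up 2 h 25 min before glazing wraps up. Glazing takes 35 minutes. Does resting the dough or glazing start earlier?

Glazing starts at 1:13 PM + 215 min = 4:48 PM.
Resting the dough starts at 1:13 PM and glazing starts at 4:48 PM, so resting the dough is first.

resting the dough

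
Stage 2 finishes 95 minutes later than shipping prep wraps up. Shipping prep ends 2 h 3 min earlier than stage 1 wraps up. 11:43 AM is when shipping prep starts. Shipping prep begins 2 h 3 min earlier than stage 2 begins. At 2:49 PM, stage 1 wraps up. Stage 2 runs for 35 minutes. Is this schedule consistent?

Yes

Shipping prep ends at 2:49 PM − 123 min = 12:46 PM.
Stage 2 ends at 12:46 PM + 95 min = 2:21 PM.
Stage 2 starts at 2:21 PM − 35 min = 1:46 PM.
Shipping prep starts at 1:46 PM − 123 min = 11:43 AM.
That matches the stated 11:43 AM, so the schedule is consistent.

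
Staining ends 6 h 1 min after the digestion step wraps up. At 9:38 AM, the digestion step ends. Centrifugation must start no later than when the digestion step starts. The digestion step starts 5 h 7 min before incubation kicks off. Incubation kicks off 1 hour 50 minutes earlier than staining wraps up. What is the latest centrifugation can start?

Staining ends at 9:38 AM + 361 min = 3:39 PM.
Incubation starts at 3:39 PM − 110 min = 1:49 PM.
The digestion step starts at 1:49 PM − 307 min = 8:42 AM.
Centrifugation is bounded by the digestion step, so the latest it can start is 8:42 AM.

8:42 AM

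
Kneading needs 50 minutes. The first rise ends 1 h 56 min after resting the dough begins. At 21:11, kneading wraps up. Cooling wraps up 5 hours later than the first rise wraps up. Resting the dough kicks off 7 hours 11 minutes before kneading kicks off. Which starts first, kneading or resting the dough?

resting the dough

Kneading starts at 21:11 − 50 min = 20:21.
Resting the dough starts at 20:21 − 431 min = 13:10.
Kneading starts at 20:21 and resting the dough starts at 13:10, so resting the dough is first.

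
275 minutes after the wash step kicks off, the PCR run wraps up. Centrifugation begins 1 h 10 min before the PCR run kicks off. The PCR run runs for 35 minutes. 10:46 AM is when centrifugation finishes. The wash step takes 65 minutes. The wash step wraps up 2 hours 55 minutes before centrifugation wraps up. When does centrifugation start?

The wash step ends at 10:46 AM − 175 min = 7:51 AM.
The wash step starts at 7:51 AM − 65 min = 6:46 AM.
The PCR run ends at 6:46 AM + 275 min = 11:21 AM.
The PCR run starts at 11:21 AM − 35 min = 10:46 AM.
Centrifugation starts at 10:46 AM − 70 min = 9:36 AM.

9:36 AM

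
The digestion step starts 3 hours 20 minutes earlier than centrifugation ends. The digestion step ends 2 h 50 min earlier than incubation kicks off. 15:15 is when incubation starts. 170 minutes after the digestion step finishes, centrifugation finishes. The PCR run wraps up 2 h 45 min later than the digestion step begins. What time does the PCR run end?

The digestion step ends at 15:15 − 170 min = 12:25.
Centrifugation ends at 12:25 + 170 min = 15:15.
The digestion step starts at 15:15 − 200 min = 11:55.
The PCR run ends at 11:55 + 165 min = 14:40.

14:40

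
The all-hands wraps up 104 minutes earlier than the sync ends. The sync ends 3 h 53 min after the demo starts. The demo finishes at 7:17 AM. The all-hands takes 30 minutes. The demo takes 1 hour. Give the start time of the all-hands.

The demo starts at 7:17 AM − 60 min = 6:17 AM.
The sync ends at 6:17 AM + 233 min = 10:10 AM.
The all-hands ends at 10:10 AM − 104 min = 8:26 AM.
The all-hands starts at 8:26 AM − 30 min = 7:56 AM.

7:56 AM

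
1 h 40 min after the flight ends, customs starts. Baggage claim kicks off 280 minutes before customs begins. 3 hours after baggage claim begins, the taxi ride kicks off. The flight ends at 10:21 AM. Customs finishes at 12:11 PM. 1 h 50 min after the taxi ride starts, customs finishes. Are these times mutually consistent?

Customs starts at 10:21 AM + 100 min = 12:01 PM.
Baggage claim starts at 12:01 PM − 280 min = 7:21 AM.
The taxi ride starts at 7:21 AM + 180 min = 10:21 AM.
Customs ends at 10:21 AM + 110 min = 12:11 PM.
That matches the stated 12:11 PM, so the schedule is consistent.

Yes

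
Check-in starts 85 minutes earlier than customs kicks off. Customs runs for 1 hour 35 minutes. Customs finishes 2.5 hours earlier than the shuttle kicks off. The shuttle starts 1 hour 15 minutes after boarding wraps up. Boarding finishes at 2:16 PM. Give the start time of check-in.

The shuttle starts at 2:16 PM + 75 min = 3:31 PM.
Customs ends at 3:31 PM − 150 min = 1:01 PM.
Customs starts at 1:01 PM − 95 min = 11:26 AM.
Check-in starts at 11:26 AM − 85 min = 10:01 AM.

10:01 AM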